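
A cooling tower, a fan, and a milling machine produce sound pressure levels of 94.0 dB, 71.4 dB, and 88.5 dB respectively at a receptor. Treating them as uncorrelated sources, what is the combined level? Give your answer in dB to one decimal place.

95.1 dB

Incoherent sources combine by intensity addition: L_total = 10·log₁₀(Σ 10^(L_i/10)).
Σ 10^(L/10) = 10^(94.0/10) + 10^(71.4/10) + 10^(88.5/10) = 3.234e+09.
L_total = 10·log₁₀(3.234e+09) = 95.10 dB.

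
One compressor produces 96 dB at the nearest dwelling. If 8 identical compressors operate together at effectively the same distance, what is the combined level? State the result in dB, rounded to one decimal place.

N identical incoherent sources raise the level by 10·log₁₀ N.
L_total = 96 + 10·log₁₀(8) = 96 + 9.031 = 105.03 dB.

105.0 dB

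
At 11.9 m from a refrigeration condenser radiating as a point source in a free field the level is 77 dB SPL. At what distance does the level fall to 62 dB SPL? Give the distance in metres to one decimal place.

For a point source L₁ − L₂ = 20·log₁₀(r₂/r₁), so r₂ = r₁·10^((L₁−L₂)/20).
r₂ = 11.9·10^((77−62)/20) = 11.9·10^(15.0/20) = 66.92 m.

66.9 m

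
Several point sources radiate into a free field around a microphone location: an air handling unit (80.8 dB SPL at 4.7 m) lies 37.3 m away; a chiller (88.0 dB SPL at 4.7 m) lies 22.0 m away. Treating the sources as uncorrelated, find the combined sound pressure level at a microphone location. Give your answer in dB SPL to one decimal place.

74.9 dB SPL

First find each source's level at the receiver (point-source: −20·log₁₀(r/r_ref)), then combine on an intensity basis.
air handling unit: 80.8 − 20·log₁₀(37.3/4.7) = 80.8 − 17.99 = 62.81 dB SPL.
chiller: 88.0 − 20·log₁₀(22.0/4.7) = 88.0 − 13.41 = 74.59 dB SPL.
Σ 10^(L/10) = 3.071e+07 → L_total = 10·log₁₀(3.071e+07) = 74.87 dB SPL.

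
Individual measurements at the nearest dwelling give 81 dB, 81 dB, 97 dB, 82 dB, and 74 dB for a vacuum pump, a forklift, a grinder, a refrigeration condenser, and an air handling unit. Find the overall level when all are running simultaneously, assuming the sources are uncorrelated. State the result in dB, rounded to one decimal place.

For uncorrelated sources the intensities add, so convert each level to linear form, sum, and take 10·log₁₀ of the total.
Σ 10^(L/10) = 10^(81/10) + 10^(81/10) + 10^(97/10) + 10^(82/10) + 10^(74/10) = 5.447e+09.
L_total = 10·log₁₀(5.447e+09) = 97.36 dB.

97.4 dB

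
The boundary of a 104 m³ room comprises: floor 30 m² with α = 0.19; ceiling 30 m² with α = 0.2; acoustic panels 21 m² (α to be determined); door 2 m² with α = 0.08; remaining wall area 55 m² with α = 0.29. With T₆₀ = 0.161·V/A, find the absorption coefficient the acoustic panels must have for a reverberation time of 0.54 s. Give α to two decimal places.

A = 0.161·V/T₆₀ = 0.161·104/0.54 = 31.01 m² sabins.
Absorption from the other surfaces = 30·0.19 + 30·0.2 + 2·0.08 + 55·0.29 = 27.81 m², so the acoustic panels must supply 3.20 m² over 21 m².
α = 3.20/21 = 0.152.

0.15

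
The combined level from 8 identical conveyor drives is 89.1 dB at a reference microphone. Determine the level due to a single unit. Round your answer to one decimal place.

8 equal contributions raise the level by 10·log₁₀ 8 = 9.031 dB, so each unit alone gives 89.1 − 9.031.

80.1 dB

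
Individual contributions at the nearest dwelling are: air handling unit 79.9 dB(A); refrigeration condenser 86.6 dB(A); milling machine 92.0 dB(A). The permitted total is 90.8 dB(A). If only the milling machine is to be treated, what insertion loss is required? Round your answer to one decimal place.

3.9 dB

Everything except the milling machine sums to 10^(79.9/10) + 10^(86.6/10) = 5.548e+08 in linear terms, 87.44 dB(A).
The limit corresponds to 10^(90.8/10) = 1.202e+09; subtracting the fixed part leaves 6.475e+08 for the milling machine, i.e. 88.11 dB(A).
Required insertion loss = 92.0 − 88.11 = 3.89 dB.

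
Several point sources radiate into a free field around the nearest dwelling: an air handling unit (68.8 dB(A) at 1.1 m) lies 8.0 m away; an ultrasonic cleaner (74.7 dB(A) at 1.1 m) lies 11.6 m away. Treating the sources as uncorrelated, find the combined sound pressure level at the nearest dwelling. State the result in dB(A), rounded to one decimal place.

First find each source's level at the receiver (point-source: −20·log₁₀(r/r_ref)), then combine on an intensity basis.
air handling unit: 68.8 − 20·log₁₀(8.0/1.1) = 68.8 − 17.23 = 51.57 dB(A).
ultrasonic cleaner: 74.7 − 20·log₁₀(11.6/1.1) = 74.7 − 20.46 = 54.24 dB(A).
Σ 10^(L/10) = 4.088e+05 → L_total = 10·log₁₀(4.088e+05) = 56.12 dB(A).

56.1 dB(A)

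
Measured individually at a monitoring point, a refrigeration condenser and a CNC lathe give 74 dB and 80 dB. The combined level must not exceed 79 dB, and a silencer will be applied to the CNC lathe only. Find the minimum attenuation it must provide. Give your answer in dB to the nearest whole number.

3 dB

Fixed contribution from the other source: Σ 10^(L/10) = 10^(74/10) = 2.512e+07 (74.00 dB).
The limit corresponds to 10^(79/10) = 7.943e+07; subtracting the fixed part leaves 5.431e+07 for the CNC lathe, i.e. 77.35 dB.
So the CNC lathe must be reduced from 80 to 77.35 dB: IL = 2.65 dB.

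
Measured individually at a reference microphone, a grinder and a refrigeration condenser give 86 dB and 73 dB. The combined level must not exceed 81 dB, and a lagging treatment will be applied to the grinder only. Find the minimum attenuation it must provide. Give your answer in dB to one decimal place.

5.7 dB

The untreated sources together contribute 10^(73/10) = 1.995e+07, i.e. 73.00 dB.
The limit corresponds to 10^(81/10) = 1.259e+08; subtracting the fixed part leaves 1.059e+08 for the grinder, i.e. 80.25 dB.
So the grinder must be reduced from 86 to 80.25 dB: IL = 5.75 dB.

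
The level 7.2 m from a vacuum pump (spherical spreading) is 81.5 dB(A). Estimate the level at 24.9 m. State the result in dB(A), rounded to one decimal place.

70.7 dB(A)

For a point source, L₂ = L₁ − 20·log₁₀(r₂/r₁).
L₂ = 81.5 − 20·log₁₀(24.9/7.2) = 81.5 − 10.777 = 70.72 dB(A).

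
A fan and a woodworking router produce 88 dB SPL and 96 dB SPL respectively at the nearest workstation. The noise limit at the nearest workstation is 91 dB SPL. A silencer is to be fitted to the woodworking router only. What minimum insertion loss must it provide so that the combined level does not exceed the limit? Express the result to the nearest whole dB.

8 dB

The untreated sources together contribute 10^(88/10) = 6.310e+08, i.e. 88.00 dB SPL.
The limit corresponds to 10^(91/10) = 1.259e+09; subtracting the fixed part leaves 6.280e+08 for the woodworking router, i.e. 87.98 dB SPL.
So the woodworking router must be reduced from 96 to 87.98 dB SPL: IL = 8.02 dB.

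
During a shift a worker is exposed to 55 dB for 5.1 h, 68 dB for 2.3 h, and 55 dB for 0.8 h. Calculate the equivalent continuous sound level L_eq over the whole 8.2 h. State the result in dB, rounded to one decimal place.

63.0 dB

L_eq = 10·log₁₀[(1/T)·Σ tᵢ·10^(Lᵢ/10)] with T = 8.2 h.
Σ tᵢ·10^(Lᵢ/10) = 5.1·10^(55/10) + 2.3·10^(68/10) + 0.8·10^(55/10) = 1.638e+07.
L_eq = 10·log₁₀(1.638e+07/8.2) = 63.00 dB.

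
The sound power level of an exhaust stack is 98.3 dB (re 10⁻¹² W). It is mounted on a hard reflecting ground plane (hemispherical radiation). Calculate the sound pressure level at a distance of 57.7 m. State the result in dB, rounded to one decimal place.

Free-field hemispherical radiation: L_p = L_w − 10·log₁₀(2π·r²), r = 57.7 m.
2π·r² = 2.092e+04 m², 10·log₁₀ of that is 43.205 dB.
L_p = 98.3 − 43.205 = 55.09 dB.

55.1 dB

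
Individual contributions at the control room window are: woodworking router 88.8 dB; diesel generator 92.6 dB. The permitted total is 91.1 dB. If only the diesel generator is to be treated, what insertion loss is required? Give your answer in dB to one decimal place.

Everything except the diesel generator sums to 10^(88.8/10) = 7.586e+08 in linear terms, 88.80 dB.
To meet 91.1 dB overall, the treated diesel generator may contribute at most 10^(91.1/10) − 7.586e+08 = 5.297e+08, i.e. 87.24 dB.
Required insertion loss = 92.6 − 87.24 = 5.36 dB.

5.4 dB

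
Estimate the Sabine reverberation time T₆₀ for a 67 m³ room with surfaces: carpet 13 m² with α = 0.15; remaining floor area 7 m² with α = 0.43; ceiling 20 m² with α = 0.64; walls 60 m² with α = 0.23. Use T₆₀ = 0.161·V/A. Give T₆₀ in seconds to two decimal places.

0.34 s

Summing Sᵢαᵢ: 13·0.15 + 7·0.43 + 20·0.64 + 60·0.23 = 31.56 m².
T₆₀ = 0.161 × 67 / 31.56 = 0.342 s.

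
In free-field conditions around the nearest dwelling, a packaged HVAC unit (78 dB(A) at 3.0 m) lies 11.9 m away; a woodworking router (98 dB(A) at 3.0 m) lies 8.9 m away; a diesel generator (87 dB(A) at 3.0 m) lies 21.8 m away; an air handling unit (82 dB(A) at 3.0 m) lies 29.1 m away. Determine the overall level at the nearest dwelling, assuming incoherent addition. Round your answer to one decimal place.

First find each source's level at the receiver (point-source: −20·log₁₀(r/r_ref)), then combine on an intensity basis.
packaged HVAC unit: 78 − 20·log₁₀(11.9/3.0) = 78 − 11.97 = 66.03 dB(A).
woodworking router: 98 − 20·log₁₀(8.9/3.0) = 98 − 9.45 = 88.55 dB(A).
diesel generator: 87 − 20·log₁₀(21.8/3.0) = 87 − 17.23 = 69.77 dB(A).
air handling unit: 82 − 20·log₁₀(29.1/3.0) = 82 − 19.74 = 62.26 dB(A).
Σ 10^(L/10) = 7.321e+08 → L_total = 10·log₁₀(7.321e+08) = 88.65 dB(A).

88.6 dB(A)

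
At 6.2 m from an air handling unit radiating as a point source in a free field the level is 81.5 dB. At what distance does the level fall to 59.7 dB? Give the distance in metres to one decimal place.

76.3 m

The 21.8 dB drop corresponds to a distance ratio of 10^(21.8/20) for a point source.
r₂ = 6.2·10^((81.5−59.7)/20) = 6.2·10^(21.8/20) = 76.28 m.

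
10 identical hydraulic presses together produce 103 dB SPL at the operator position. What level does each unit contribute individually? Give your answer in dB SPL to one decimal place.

93.0 dB SPL

10 equal contributions raise the level by 10·log₁₀ 10 = 10.000 dB, so each unit alone gives 103 − 10.000.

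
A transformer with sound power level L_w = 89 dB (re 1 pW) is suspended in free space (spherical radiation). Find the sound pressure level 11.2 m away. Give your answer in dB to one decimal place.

L_p = L_w − 10·log₁₀(4π·r²) with r = 11.2 m.
4π·r² = 1576 m², 10·log₁₀ of that is 31.976 dB.
L_p = 89 − 31.976 = 57.02 dB.

57.0 dB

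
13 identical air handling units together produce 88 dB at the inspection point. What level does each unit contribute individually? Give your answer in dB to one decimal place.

Dividing the total intensity by 13 lowers the level by 10·log₁₀ 13 = 11.139 dB: L₁ = 88 − 11.139.

76.9 dB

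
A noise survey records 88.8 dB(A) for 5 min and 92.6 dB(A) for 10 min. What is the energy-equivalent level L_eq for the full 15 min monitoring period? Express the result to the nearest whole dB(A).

The energy average is taken in the linear domain: L_eq = 10·log₁₀[(Σ tᵢ·10^(Lᵢ/10))/T], T = 15 min.
Σ tᵢ·10^(Lᵢ/10) = 5·10^(88.8/10) + 10·10^(92.6/10) = 2.199e+10.
L_eq = 10·log₁₀(2.199e+10/15) = 91.66 dB(A).

92 dB(A)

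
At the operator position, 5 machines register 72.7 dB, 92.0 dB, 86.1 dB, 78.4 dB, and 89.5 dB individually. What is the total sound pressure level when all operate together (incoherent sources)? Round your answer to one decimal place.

94.7 dB

For uncorrelated sources the intensities add, so convert each level to linear form, sum, and take 10·log₁₀ of the total.
Σ 10^(L/10) = 10^(72.7/10) + 10^(92.0/10) + 10^(86.1/10) + 10^(78.4/10) + 10^(89.5/10) = 2.971e+09.
L_total = 10·log₁₀(2.971e+09) = 94.73 dB.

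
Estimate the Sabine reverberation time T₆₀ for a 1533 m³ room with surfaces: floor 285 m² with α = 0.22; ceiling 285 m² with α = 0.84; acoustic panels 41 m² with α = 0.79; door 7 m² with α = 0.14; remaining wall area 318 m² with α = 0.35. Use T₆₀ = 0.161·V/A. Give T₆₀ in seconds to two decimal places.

0.55 s

Summing Sᵢαᵢ: 285·0.22 + 285·0.84 + 41·0.79 + 7·0.14 + 318·0.35 = 446.77 m².
T₆₀ = 0.161·V/A = 0.161·1533/446.77 = 0.552 s.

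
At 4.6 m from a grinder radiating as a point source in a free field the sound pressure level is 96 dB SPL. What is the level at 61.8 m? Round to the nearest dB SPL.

73 dB SPL

For a point source, L₂ = L₁ − 20·log₁₀(r₂/r₁).
L₂ = 96 − 20·log₁₀(61.8/4.6) = 96 − 22.565 = 73.44 dB SPL.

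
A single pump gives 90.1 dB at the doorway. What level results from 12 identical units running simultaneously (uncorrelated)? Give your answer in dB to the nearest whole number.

N identical incoherent sources raise the level by 10·log₁₀ N.
L_total = 90.1 + 10·log₁₀(12) = 90.1 + 10.792 = 100.89 dB.

101 dB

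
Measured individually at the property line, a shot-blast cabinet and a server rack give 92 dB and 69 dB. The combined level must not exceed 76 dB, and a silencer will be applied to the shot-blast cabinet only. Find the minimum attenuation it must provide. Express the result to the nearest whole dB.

17 dB

Everything except the shot-blast cabinet sums to 10^(69/10) = 7.943e+06 in linear terms, 69.00 dB.
The limit corresponds to 10^(76/10) = 3.981e+07; subtracting the fixed part leaves 3.187e+07 for the shot-blast cabinet, i.e. 75.03 dB.
So the shot-blast cabinet must be reduced from 92 to 75.03 dB: IL = 16.97 dB.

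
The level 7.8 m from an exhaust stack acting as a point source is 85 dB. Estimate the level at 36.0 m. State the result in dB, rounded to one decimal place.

71.7 dB

Spherical spreading from a point source gives a 20·log₁₀(r₂/r₁) drop.
L₂ = 85 − 20·log₁₀(36.0/7.8) = 85 − 13.284 = 71.72 dB.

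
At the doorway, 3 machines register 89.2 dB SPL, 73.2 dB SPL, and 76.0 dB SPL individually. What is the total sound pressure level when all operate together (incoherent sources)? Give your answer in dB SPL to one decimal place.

Incoherent sources combine by intensity addition: L_total = 10·log₁₀(Σ 10^(L_i/10)).
Σ 10^(L/10) = 10^(89.2/10) + 10^(73.2/10) + 10^(76.0/10) = 8.925e+08.
L_total = 10·log₁₀(8.925e+08) = 89.51 dB SPL.

89.5 dB SPL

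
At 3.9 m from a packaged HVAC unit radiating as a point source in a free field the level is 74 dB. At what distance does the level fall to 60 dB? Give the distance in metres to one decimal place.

19.5 m

Point-source spreading drops the level by 20·log₁₀(r₂/r₁); inverting, r₂/r₁ = 10^(ΔL/20).
r₂ = 3.9·10^((74−60)/20) = 3.9·10^(14.0/20) = 19.55 m.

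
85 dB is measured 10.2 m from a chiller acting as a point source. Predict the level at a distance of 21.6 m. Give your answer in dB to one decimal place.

For a point source, L₂ = L₁ − 20·log₁₀(r₂/r₁).
L₂ = 85 − 20·log₁₀(21.6/10.2) = 85 − 6.517 = 78.48 dB.

78.5 dB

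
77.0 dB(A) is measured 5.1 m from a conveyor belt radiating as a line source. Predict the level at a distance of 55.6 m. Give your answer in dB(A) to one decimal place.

Cylindrical spreading from a line source gives a 10·log₁₀(r₂/r₁) drop.
L₂ = 77.0 − 10·log₁₀(55.6/5.1) = 77.0 − 10.375 = 66.62 dB(A).

66.6 dB(A)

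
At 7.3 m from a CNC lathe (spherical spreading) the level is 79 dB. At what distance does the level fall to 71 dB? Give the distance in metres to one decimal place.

The 8.0 dB drop corresponds to a distance ratio of 10^(8.0/20) for a point source.
r₂ = 7.3·10^((79−71)/20) = 7.3·10^(8.0/20) = 18.34 m.

18.3 m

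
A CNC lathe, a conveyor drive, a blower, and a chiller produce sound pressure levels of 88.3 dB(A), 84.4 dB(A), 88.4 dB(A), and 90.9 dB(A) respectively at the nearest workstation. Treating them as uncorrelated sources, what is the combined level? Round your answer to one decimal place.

Incoherent sources combine by intensity addition: L_total = 10·log₁₀(Σ 10^(L_i/10)).
Σ 10^(L/10) = 10^(88.3/10) + 10^(84.4/10) + 10^(88.4/10) + 10^(90.9/10) = 2.874e+09.
L_total = 10·log₁₀(2.874e+09) = 94.58 dB(A).

94.6 dB(A)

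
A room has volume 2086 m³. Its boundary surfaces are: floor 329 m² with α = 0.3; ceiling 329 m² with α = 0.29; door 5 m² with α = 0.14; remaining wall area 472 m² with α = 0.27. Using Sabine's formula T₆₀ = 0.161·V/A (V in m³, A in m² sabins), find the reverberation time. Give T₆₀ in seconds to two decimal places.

Total absorption A = 329·0.3 + 329·0.29 + 5·0.14 + 472·0.27 = 322.25 m² sabins.
T₆₀ = 0.161·V/A = 0.161·2086/322.25 = 1.042 s.

1.04 s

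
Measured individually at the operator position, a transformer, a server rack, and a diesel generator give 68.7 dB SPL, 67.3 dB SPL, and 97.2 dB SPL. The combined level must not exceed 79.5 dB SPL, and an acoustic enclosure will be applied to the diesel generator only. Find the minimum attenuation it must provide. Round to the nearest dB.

The untreated sources together contribute 10^(68.7/10) + 10^(67.3/10) = 1.278e+07, i.e. 71.07 dB SPL.
The limit corresponds to 10^(79.5/10) = 8.913e+07; subtracting the fixed part leaves 7.634e+07 for the diesel generator, i.e. 78.83 dB SPL.
So the diesel generator must be reduced from 97.2 to 78.83 dB SPL: IL = 18.37 dB.

18 dB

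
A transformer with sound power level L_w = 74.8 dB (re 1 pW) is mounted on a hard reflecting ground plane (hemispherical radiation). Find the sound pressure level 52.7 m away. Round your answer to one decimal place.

L_p = L_w − 10·log₁₀(2π·r²) with r = 52.7 m.
2π·r² = 1.745e+04 m², 10·log₁₀ of that is 42.418 dB.
L_p = 74.8 − 42.418 = 32.38 dB.

32.4 dB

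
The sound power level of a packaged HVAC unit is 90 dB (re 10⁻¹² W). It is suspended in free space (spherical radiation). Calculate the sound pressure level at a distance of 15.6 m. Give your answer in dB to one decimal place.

55.1 dB

The power spreads over a sphere of area 4π·r², so L_p = L_w − 10·log₁₀(4π·r²).
4π·r² = 3058 m², 10·log₁₀ of that is 34.855 dB.
L_p = 90 − 34.855 = 55.15 dB.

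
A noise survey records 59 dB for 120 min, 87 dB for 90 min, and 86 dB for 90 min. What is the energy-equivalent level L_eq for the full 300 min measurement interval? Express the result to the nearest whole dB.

84 dB

The energy average is taken in the linear domain: L_eq = 10·log₁₀[(Σ tᵢ·10^(Lᵢ/10))/T], T = 300 min.
Σ tᵢ·10^(Lᵢ/10) = 120·10^(59/10) + 90·10^(87/10) + 90·10^(86/10) = 8.103e+10.
L_eq = 10·log₁₀(8.103e+10/300) = 84.32 dB.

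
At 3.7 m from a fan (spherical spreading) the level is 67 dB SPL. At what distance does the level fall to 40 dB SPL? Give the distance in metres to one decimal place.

82.8 m

For a point source L₁ − L₂ = 20·log₁₀(r₂/r₁), so r₂ = r₁·10^((L₁−L₂)/20).
r₂ = 3.7·10^((67−40)/20) = 3.7·10^(27.0/20) = 82.83 m.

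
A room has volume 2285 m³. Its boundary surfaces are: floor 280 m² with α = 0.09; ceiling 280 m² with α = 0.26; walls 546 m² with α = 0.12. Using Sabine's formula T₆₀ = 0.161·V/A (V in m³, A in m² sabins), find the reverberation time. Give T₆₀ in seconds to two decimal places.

2.25 s

A = Σ Sᵢαᵢ = 280·0.09 + 280·0.26 + 546·0.12 = 163.52 m².
T₆₀ = 0.161·V/A = 0.161·2285/163.52 = 2.250 s.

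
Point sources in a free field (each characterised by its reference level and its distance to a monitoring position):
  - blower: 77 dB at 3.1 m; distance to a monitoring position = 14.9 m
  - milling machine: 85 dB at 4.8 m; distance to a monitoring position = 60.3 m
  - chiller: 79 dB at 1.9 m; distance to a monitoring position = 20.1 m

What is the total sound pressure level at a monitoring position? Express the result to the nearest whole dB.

67 dB

First find each source's level at the receiver (point-source: −20·log₁₀(r/r_ref)), then combine on an intensity basis.
blower: 77 − 20·log₁₀(14.9/3.1) = 77 − 13.64 = 63.36 dB.
milling machine: 85 − 20·log₁₀(60.3/4.8) = 85 − 21.98 = 63.02 dB.
chiller: 79 − 20·log₁₀(20.1/1.9) = 79 − 20.49 = 58.51 dB.
Σ 10^(L/10) = 4.883e+06 → L_total = 10·log₁₀(4.883e+06) = 66.89 dB.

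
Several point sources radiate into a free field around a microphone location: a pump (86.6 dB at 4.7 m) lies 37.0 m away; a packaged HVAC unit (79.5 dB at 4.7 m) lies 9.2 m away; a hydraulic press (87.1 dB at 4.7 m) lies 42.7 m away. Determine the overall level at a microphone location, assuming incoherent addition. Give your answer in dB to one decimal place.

75.7 dB

Propagate each source to the receiver with L = L_ref − 20·log₁₀(r/r_ref), then add intensities.
pump: 86.6 − 20·log₁₀(37.0/4.7) = 86.6 − 17.92 = 68.68 dB.
packaged HVAC unit: 79.5 − 20·log₁₀(9.2/4.7) = 79.5 − 5.83 = 73.67 dB.
hydraulic press: 87.1 − 20·log₁₀(42.7/4.7) = 87.1 − 19.17 = 67.93 dB.
Σ 10^(L/10) = 3.685e+07 → L_total = 10·log₁₀(3.685e+07) = 75.66 dB.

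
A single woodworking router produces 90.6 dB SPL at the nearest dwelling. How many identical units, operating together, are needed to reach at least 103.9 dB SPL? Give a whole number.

22

N identical sources give L₁ + 10·log₁₀ N, so require 10·log₁₀ N ≥ 103.9 − 90.6 = 13.3 dB.
N ≥ 10^(13.3/10) = 21.380, so N = 22.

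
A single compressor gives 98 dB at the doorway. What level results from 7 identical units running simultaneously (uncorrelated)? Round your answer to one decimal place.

With 7 equal, uncorrelated contributions the intensity is 7× that of one unit, giving a rise of 10·log₁₀ 7.
L_total = 98 + 10·log₁₀(7) = 98 + 8.451 = 106.45 dB.

106.5 dB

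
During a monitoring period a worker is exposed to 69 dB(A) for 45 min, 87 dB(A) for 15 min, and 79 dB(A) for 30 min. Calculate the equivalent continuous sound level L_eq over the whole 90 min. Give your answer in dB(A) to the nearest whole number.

Weight each interval's intensity by its duration and average over T = 90 min:
Σ tᵢ·10^(Lᵢ/10) = 45·10^(69/10) + 15·10^(87/10) + 30·10^(79/10) = 1.026e+10.
L_eq = 10·log₁₀(1.026e+10/90) = 80.57 dB(A).

81 dB(A)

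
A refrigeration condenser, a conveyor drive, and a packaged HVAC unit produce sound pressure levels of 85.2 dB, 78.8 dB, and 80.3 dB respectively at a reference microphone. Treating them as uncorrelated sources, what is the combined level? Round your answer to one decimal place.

For uncorrelated sources the intensities add, so convert each level to linear form, sum, and take 10·log₁₀ of the total.
Σ 10^(L/10) = 10^(85.2/10) + 10^(78.8/10) + 10^(80.3/10) = 5.141e+08.
L_total = 10·log₁₀(5.141e+08) = 87.11 dB.

87.1 dB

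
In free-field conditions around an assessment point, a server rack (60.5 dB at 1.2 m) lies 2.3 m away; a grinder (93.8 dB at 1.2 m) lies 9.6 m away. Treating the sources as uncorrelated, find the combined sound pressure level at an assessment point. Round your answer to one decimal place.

Apply inverse-square spreading to bring every level to the receiver, then sum 10^(L/10).
server rack: 60.5 − 20·log₁₀(2.3/1.2) = 60.5 − 5.65 = 54.85 dB.
grinder: 93.8 − 20·log₁₀(9.6/1.2) = 93.8 − 18.06 = 75.74 dB.
Σ 10^(L/10) = 3.779e+07 → L_total = 10·log₁₀(3.779e+07) = 75.77 dB.

75.8 dB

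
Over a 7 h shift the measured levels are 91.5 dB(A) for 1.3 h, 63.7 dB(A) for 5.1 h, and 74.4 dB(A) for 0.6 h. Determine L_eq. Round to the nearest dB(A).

84 dB(A)

L_eq = 10·log₁₀[(1/T)·Σ tᵢ·10^(Lᵢ/10)] with T = 7 h.
Σ tᵢ·10^(Lᵢ/10) = 1.3·10^(91.5/10) + 5.1·10^(63.7/10) + 0.6·10^(74.4/10) = 1.865e+09.
L_eq = 10·log₁₀(1.865e+09/7) = 84.26 dB(A).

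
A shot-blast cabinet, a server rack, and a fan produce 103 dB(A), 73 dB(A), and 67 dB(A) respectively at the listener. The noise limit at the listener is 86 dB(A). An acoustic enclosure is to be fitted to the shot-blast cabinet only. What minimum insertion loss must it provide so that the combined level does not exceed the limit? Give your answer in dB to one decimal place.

The untreated sources together contribute 10^(73/10) + 10^(67/10) = 2.496e+07, i.e. 73.97 dB(A).
The limit corresponds to 10^(86/10) = 3.981e+08; subtracting the fixed part leaves 3.731e+08 for the shot-blast cabinet, i.e. 85.72 dB(A).
So the shot-blast cabinet must be reduced from 103 to 85.72 dB(A): IL = 17.28 dB.

17.3 dB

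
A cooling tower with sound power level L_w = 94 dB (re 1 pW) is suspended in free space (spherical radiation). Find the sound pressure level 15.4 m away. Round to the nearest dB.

L_p = L_w − 10·log₁₀(4π·r²) with r = 15.4 m.
4π·r² = 2980 m², 10·log₁₀ of that is 34.743 dB.
L_p = 94 − 34.743 = 59.26 dB.

59 dB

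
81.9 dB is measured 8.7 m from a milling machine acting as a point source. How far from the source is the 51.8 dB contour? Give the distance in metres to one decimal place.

Point-source spreading drops the level by 20·log₁₀(r₂/r₁); inverting, r₂/r₁ = 10^(ΔL/20).
r₂ = 8.7·10^((81.9−51.8)/20) = 8.7·10^(30.1/20) = 278.30 m.

278.3 m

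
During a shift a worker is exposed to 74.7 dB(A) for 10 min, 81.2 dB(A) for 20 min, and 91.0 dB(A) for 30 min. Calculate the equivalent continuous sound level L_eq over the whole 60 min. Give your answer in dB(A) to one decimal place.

88.3 dB(A)

L_eq = 10·log₁₀[(1/T)·Σ tᵢ·10^(Lᵢ/10)] with T = 60 min.
Σ tᵢ·10^(Lᵢ/10) = 10·10^(74.7/10) + 20·10^(81.2/10) + 30·10^(91.0/10) = 4.070e+10.
L_eq = 10·log₁₀(4.070e+10/60) = 88.31 dB(A).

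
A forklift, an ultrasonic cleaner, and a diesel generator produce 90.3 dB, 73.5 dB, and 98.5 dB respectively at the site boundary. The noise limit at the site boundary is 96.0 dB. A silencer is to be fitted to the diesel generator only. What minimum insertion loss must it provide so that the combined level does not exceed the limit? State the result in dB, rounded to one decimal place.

Everything except the diesel generator sums to 10^(90.3/10) + 10^(73.5/10) = 1.094e+09 in linear terms, 90.39 dB.
The limit corresponds to 10^(96.0/10) = 3.981e+09; subtracting the fixed part leaves 2.887e+09 for the diesel generator, i.e. 94.60 dB.
So the diesel generator must be reduced from 98.5 to 94.60 dB: IL = 3.90 dB.

3.9 dB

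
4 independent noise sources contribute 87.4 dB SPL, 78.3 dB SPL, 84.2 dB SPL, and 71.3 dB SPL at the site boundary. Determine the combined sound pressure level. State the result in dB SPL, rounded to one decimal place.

For uncorrelated sources the intensities add, so convert each level to linear form, sum, and take 10·log₁₀ of the total.
Σ 10^(L/10) = 10^(87.4/10) + 10^(78.3/10) + 10^(84.2/10) + 10^(71.3/10) = 8.937e+08.
L_total = 10·log₁₀(8.937e+08) = 89.51 dB SPL.

89.5 dB SPL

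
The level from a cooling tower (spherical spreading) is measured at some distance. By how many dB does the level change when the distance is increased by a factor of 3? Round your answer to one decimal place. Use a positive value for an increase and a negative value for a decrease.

-9.5 dB

Point-source spreading: ΔL = −20·log₁₀(r₂/r₁).
ΔL = −20·log₁₀(3) = -9.54 dB.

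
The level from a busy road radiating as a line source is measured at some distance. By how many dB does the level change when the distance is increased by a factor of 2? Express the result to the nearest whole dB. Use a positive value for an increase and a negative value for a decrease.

A line source loses 3 dB per doubling of distance; generally ΔL = −10·log₁₀(r₂/r₁).
ΔL = −10·log₁₀(2) = -3.01 dB.

-3 dB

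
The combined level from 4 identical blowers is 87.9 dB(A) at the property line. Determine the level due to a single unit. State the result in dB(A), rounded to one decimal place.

4 equal contributions raise the level by 10·log₁₀ 4 = 6.021 dB, so each unit alone gives 87.9 − 6.021.

81.9 dB(A)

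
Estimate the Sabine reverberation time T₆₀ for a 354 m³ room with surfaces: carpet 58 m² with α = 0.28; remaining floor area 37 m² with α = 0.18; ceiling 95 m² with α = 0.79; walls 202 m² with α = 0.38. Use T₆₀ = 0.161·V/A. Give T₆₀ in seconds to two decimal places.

0.33 s

Summing Sᵢαᵢ: 58·0.28 + 37·0.18 + 95·0.79 + 202·0.38 = 174.71 m².
T₆₀ = 0.161·V/A = 0.161·354/174.71 = 0.326 s.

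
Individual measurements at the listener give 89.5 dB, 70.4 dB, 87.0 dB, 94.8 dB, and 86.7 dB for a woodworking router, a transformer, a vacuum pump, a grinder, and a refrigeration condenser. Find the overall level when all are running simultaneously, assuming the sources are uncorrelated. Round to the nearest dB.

97 dB

For uncorrelated sources the intensities add, so convert each level to linear form, sum, and take 10·log₁₀ of the total.
Σ 10^(L/10) = 10^(89.5/10) + 10^(70.4/10) + 10^(87.0/10) + 10^(94.8/10) + 10^(86.7/10) = 4.891e+09.
L_total = 10·log₁₀(4.891e+09) = 96.89 dB.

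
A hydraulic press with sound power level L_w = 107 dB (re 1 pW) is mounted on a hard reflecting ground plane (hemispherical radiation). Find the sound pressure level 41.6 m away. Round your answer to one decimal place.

L_p = L_w − 10·log₁₀(2π·r²) with r = 41.6 m.
2π·r² = 1.087e+04 m², 10·log₁₀ of that is 40.364 dB.
L_p = 107 − 40.364 = 66.64 dB.

66.6 dB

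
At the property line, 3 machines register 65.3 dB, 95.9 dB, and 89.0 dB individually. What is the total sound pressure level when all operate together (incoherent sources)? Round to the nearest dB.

For uncorrelated sources the intensities add, so convert each level to linear form, sum, and take 10·log₁₀ of the total.
Σ 10^(L/10) = 10^(65.3/10) + 10^(95.9/10) + 10^(89.0/10) = 4.688e+09.
L_total = 10·log₁₀(4.688e+09) = 96.71 dB.

97 dB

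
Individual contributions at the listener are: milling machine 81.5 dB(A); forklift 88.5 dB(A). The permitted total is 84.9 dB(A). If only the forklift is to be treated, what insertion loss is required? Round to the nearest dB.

6 dB

The untreated sources together contribute 10^(81.5/10) = 1.413e+08, i.e. 81.50 dB(A).
To meet 84.9 dB(A) overall, the treated forklift may contribute at most 10^(84.9/10) − 1.413e+08 = 1.678e+08, i.e. 82.25 dB(A).
So the forklift must be reduced from 88.5 to 82.25 dB(A): IL = 6.25 dB.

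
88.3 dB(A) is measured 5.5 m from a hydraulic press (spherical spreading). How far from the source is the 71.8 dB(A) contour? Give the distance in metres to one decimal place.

36.8 m

Point-source spreading drops the level by 20·log₁₀(r₂/r₁); inverting, r₂/r₁ = 10^(ΔL/20).
r₂ = 5.5·10^((88.3−71.8)/20) = 5.5·10^(16.5/20) = 36.76 m.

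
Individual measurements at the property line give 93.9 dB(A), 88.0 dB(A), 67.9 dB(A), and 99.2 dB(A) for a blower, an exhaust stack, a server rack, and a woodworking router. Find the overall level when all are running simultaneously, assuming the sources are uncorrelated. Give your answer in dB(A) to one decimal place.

For uncorrelated sources the intensities add, so convert each level to linear form, sum, and take 10·log₁₀ of the total.
Σ 10^(L/10) = 10^(93.9/10) + 10^(88.0/10) + 10^(67.9/10) + 10^(99.2/10) = 1.141e+10.
L_total = 10·log₁₀(1.141e+10) = 100.57 dB(A).

100.6 dB(A)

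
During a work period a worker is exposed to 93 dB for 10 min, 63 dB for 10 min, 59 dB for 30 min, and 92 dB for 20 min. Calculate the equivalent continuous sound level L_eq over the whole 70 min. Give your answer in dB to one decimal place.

L_eq = 10·log₁₀[(1/T)·Σ tᵢ·10^(Lᵢ/10)] with T = 70 min.
Σ tᵢ·10^(Lᵢ/10) = 10·10^(93/10) + 10·10^(63/10) + 30·10^(59/10) + 20·10^(92/10) = 5.169e+10.
L_eq = 10·log₁₀(5.169e+10/70) = 88.68 dB.

88.7 dB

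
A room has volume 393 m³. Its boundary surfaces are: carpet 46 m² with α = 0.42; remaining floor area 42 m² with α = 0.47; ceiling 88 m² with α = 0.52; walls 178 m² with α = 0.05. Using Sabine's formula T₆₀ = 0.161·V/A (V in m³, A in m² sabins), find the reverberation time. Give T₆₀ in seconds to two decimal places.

Total absorption A = 46·0.42 + 42·0.47 + 88·0.52 + 178·0.05 = 93.72 m² sabins.
T₆₀ = 0.161·V/A = 0.161·393/93.72 = 0.675 s.

0.68 s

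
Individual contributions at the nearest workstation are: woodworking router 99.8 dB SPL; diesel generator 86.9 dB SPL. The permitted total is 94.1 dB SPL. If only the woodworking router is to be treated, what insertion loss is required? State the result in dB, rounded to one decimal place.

The untreated sources together contribute 10^(86.9/10) = 4.898e+08, i.e. 86.90 dB SPL.
To meet 94.1 dB SPL overall, the treated woodworking router may contribute at most 10^(94.1/10) − 4.898e+08 = 2.081e+09, i.e. 93.18 dB SPL.
So the woodworking router must be reduced from 99.8 to 93.18 dB SPL: IL = 6.62 dB.

6.6 dB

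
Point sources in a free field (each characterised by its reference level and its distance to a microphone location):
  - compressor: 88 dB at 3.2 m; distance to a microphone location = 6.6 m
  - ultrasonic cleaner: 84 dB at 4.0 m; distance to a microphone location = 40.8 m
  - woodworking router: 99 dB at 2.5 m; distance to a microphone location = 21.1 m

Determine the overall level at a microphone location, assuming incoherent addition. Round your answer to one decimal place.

Apply inverse-square spreading to bring every level to the receiver, then sum 10^(L/10).
compressor: 88 − 20·log₁₀(6.6/3.2) = 88 − 6.29 = 81.71 dB.
ultrasonic cleaner: 84 − 20·log₁₀(40.8/4.0) = 84 − 20.17 = 63.83 dB.
woodworking router: 99 − 20·log₁₀(21.1/2.5) = 99 − 18.53 = 80.47 dB.
Σ 10^(L/10) = 2.622e+08 → L_total = 10·log₁₀(2.622e+08) = 84.19 dB.

84.2 dB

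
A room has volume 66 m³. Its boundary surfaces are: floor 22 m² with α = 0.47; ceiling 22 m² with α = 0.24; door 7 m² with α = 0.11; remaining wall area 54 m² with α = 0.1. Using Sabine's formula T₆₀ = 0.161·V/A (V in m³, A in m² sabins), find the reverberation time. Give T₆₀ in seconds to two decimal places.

Total absorption A = 22·0.47 + 22·0.24 + 7·0.11 + 54·0.1 = 21.79 m² sabins.
T₆₀ = 0.161·V/A = 0.161·66/21.79 = 0.488 s.

0.49 s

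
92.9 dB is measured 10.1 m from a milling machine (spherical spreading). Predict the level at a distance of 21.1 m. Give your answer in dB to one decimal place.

Spherical spreading from a point source gives a 20·log₁₀(r₂/r₁) drop.
L₂ = 92.9 − 20·log₁₀(21.1/10.1) = 92.9 − 6.399 = 86.50 dB.

86.5 dB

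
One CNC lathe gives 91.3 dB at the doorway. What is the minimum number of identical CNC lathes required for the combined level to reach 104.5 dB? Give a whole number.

21

The shortfall is 104.5 − 91.3 = 13.2 dB, and N units add 10·log₁₀ N, so need 10·log₁₀ N ≥ 13.2.
N ≥ 10^(13.2/10) = 20.893, so N = 21.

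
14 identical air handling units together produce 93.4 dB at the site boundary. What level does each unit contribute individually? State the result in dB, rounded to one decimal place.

81.9 dB

Dividing the total intensity by 14 lowers the level by 10·log₁₀ 14 = 11.461 dB: L₁ = 93.4 − 11.461.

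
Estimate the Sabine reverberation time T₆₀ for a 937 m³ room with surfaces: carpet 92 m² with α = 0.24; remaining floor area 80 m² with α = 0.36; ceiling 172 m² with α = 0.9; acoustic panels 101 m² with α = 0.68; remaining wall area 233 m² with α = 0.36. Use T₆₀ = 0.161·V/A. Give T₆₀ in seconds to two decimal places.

A = Σ Sᵢαᵢ = 92·0.24 + 80·0.36 + 172·0.9 + 101·0.68 + 233·0.36 = 358.24 m².
T₆₀ = 0.161 × 937 / 358.24 = 0.421 s.

0.42 s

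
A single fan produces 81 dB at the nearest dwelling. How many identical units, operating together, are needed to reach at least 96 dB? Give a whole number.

32

N identical sources give L₁ + 10·log₁₀ N, so require 10·log₁₀ N ≥ 96 − 81 = 15.0 dB.
N ≥ 10^(15.0/10) = 31.623, so N = 32.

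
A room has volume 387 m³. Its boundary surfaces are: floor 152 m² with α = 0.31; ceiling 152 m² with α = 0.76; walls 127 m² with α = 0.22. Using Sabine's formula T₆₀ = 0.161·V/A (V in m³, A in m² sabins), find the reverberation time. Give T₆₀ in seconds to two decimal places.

0.33 s

A = Σ Sᵢαᵢ = 152·0.31 + 152·0.76 + 127·0.22 = 190.58 m².
T₆₀ = 0.161 × 387 / 190.58 = 0.327 s.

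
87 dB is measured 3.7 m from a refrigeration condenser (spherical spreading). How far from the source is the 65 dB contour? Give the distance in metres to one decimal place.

For a point source L₁ − L₂ = 20·log₁₀(r₂/r₁), so r₂ = r₁·10^((L₁−L₂)/20).
r₂ = 3.7·10^((87−65)/20) = 3.7·10^(22.0/20) = 46.58 m.

46.6 m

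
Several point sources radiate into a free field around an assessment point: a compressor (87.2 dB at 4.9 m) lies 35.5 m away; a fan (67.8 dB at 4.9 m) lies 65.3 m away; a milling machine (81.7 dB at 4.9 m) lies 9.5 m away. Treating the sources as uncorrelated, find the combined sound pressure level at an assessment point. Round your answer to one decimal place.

Propagate each source to the receiver with L = L_ref − 20·log₁₀(r/r_ref), then add intensities.
compressor: 87.2 − 20·log₁₀(35.5/4.9) = 87.2 − 17.20 = 70.00 dB.
fan: 67.8 − 20·log₁₀(65.3/4.9) = 67.8 − 22.49 = 45.31 dB.
milling machine: 81.7 − 20·log₁₀(9.5/4.9) = 81.7 − 5.75 = 75.95 dB.
Σ 10^(L/10) = 4.938e+07 → L_total = 10·log₁₀(4.938e+07) = 76.94 dB.

76.9 dB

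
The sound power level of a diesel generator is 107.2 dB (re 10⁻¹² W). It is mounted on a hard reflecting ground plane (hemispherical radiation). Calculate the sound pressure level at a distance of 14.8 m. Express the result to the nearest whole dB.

The power spreads over a hemisphere of area 2π·r², so L_p = L_w − 10·log₁₀(2π·r²).
2π·r² = 1376 m², 10·log₁₀ of that is 31.387 dB.
L_p = 107.2 − 31.387 = 75.81 dB.

76 dB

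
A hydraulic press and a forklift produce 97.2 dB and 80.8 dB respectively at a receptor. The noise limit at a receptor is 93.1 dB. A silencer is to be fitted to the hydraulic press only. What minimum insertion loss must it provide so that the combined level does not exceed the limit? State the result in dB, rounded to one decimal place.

Fixed contribution from the other source: Σ 10^(L/10) = 10^(80.8/10) = 1.202e+08 (80.80 dB).
To meet 93.1 dB overall, the treated hydraulic press may contribute at most 10^(93.1/10) − 1.202e+08 = 1.922e+09, i.e. 92.84 dB.
Required insertion loss = 97.2 − 92.84 = 4.36 dB.

4.4 dB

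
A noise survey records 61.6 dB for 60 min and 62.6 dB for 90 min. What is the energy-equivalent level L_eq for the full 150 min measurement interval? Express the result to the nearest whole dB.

62 dB

Weight each interval's intensity by its duration and average over T = 150 min:
Σ tᵢ·10^(Lᵢ/10) = 60·10^(61.6/10) + 90·10^(62.6/10) = 2.505e+08.
L_eq = 10·log₁₀(2.505e+08/150) = 62.23 dB.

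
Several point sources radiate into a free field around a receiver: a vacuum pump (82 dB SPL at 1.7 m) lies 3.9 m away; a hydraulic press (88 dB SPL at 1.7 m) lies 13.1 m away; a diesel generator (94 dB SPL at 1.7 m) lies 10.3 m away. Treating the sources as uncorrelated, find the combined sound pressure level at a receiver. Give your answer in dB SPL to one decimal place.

Propagate each source to the receiver with L = L_ref − 20·log₁₀(r/r_ref), then add intensities.
vacuum pump: 82 − 20·log₁₀(3.9/1.7) = 82 − 7.21 = 74.79 dB SPL.
hydraulic press: 88 − 20·log₁₀(13.1/1.7) = 88 − 17.74 = 70.26 dB SPL.
diesel generator: 94 − 20·log₁₀(10.3/1.7) = 94 − 15.65 = 78.35 dB SPL.
Σ 10^(L/10) = 1.092e+08 → L_total = 10·log₁₀(1.092e+08) = 80.38 dB SPL.

80.4 dB SPL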